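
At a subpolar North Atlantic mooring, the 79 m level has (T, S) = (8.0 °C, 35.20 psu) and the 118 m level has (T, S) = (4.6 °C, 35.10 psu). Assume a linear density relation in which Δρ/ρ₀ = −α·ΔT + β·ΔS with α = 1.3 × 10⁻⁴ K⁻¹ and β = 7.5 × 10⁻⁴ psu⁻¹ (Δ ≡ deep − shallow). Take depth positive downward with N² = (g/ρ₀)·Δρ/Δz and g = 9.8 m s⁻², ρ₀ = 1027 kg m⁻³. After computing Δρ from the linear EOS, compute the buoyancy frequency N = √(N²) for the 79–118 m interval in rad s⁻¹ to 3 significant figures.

9.60 × 10⁻³ rad s⁻¹

ΔT = -3.4 K, ΔS = -0.10 psu (deep − shallow).
Δρ/ρ₀ = −αΔT + βΔS = 4.42 × 10⁻⁴ − 7.50 × 10⁻⁵ = 3.67 × 10⁻⁴, so Δρ ≈ 0.3769 kg m⁻³.
N² = (g/ρ₀)·Δρ/Δz = g·(Δρ/ρ₀)/Δz = 9.8 × 3.67 × 10⁻⁴ / 39 = 9.2221 × 10⁻⁵ s⁻².
N = √(9.2221 × 10⁻⁵) = 9.6032 × 10⁻³ rad s⁻¹ ≈ 9.60 × 10⁻³ rad s⁻¹.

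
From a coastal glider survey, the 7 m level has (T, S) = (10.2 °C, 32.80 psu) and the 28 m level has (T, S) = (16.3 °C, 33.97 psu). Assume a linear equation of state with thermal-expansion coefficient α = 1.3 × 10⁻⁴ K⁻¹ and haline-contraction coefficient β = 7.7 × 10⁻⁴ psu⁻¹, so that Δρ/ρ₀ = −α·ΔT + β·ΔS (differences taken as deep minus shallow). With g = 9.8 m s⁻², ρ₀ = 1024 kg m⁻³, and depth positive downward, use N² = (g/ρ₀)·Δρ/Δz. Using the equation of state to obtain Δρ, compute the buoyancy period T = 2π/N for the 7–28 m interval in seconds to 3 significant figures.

ΔT = +6.1 K, ΔS = +1.17 psu (deep − shallow).
Δρ/ρ₀ = −αΔT + βΔS = -7.93 × 10⁻⁴ + 9.009 × 10⁻⁴ = 1.079 × 10⁻⁴, so Δρ ≈ 0.1105 kg m⁻³.
N² = (g/ρ₀)·Δρ/Δz = g·(Δρ/ρ₀)/Δz = 9.8 × 1.079 × 10⁻⁴ / 21 = 5.0353 × 10⁻⁵ s⁻².
N = √(5.0353 × 10⁻⁵) = 7.0960 × 10⁻³ rad s⁻¹ → T = 2π/N = 885.45 s ≈ 885 s.

885 s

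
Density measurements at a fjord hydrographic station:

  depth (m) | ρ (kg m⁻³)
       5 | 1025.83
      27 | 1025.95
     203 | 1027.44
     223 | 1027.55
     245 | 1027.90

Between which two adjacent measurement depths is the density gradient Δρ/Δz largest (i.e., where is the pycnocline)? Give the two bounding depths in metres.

Compute the density gradient over each adjacent pair:
  5–27 m: Δρ/Δz = 0.12/22 = 5.5 × 10⁻³ kg m⁻⁴
  27–203 m: Δρ/Δz = 1.49/176 = 8.5 × 10⁻³ kg m⁻⁴
  203–223 m: Δρ/Δz = 0.11/20 = 5.5 × 10⁻³ kg m⁻⁴
  223–245 m: Δρ/Δz = 0.35/22 = 0.016 kg m⁻⁴
The largest gradient is in the 223–245 m interval — the pycnocline.

223–245 m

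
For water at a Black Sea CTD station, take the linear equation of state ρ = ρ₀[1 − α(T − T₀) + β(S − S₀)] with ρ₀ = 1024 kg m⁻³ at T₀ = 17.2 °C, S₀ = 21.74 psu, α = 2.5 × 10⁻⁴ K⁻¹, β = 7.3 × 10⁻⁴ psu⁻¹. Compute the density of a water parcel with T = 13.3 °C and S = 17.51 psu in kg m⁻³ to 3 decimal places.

1021.836 kg m⁻³

T − T₀ = -3.9 K, S − S₀ = -4.23 psu.
Bracket = 1 − α·(-3.9) + β·(-4.23) = 1 + (-2.1129 × 10⁻³) = 0.9978871.
ρ = 1024 × 0.9978871 = 1021.836 kg m⁻³.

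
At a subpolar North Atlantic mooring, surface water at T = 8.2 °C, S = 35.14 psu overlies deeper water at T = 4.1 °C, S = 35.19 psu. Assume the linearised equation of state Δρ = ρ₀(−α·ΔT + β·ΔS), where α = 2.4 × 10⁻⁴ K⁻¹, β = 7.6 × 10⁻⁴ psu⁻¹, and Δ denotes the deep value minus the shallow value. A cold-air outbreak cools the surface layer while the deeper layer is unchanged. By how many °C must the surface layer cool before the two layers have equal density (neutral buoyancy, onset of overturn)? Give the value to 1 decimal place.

Neutral buoyancy requires Δρ = 0, i.e. −α(T_deep − T_surf′) + β(S_deep − S_surf) = 0.
T_surf′ = T_deep − (β/α)·ΔS = 4.1 − (7.6 × 10⁻⁴/2.4 × 10⁻⁴)·(+0.05) = 3.942 °C.
Cooling required: 8.2 − (3.942) = 4.258 °C.

4.3 °C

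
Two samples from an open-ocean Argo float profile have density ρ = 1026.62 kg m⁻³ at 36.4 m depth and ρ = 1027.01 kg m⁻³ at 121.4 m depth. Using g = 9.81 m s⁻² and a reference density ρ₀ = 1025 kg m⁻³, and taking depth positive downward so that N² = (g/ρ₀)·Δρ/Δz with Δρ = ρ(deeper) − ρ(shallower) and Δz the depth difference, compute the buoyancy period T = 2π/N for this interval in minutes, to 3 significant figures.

15.8 min

Δρ = 1027.01 − 1026.62 = 0.39 kg m⁻³ over Δz = 121.4 − 36.4 = 85 m.
N² = (9.81/1025) × (0.39/85) = 4.3913 × 10⁻⁵ s⁻².
N = √(4.3913 × 10⁻⁵) = 6.6267 × 10⁻³ rad s⁻¹, so T = 2π/N = 948.16 s = 15.803 min ≈ 15.8 min.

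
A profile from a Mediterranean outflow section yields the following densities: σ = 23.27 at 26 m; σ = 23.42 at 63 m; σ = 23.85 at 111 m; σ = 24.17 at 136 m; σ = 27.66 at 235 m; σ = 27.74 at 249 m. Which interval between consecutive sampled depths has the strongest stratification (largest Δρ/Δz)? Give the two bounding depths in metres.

136–235 m

Compute the density gradient over each adjacent pair:
  26–63 m: Δρ/Δz = 0.15/37 = 4.1 × 10⁻³ kg m⁻⁴
  63–111 m: Δρ/Δz = 0.43/48 = 9.0 × 10⁻³ kg m⁻⁴
  111–136 m: Δρ/Δz = 0.32/25 = 0.013 kg m⁻⁴
  136–235 m: Δρ/Δz = 3.49/99 = 0.035 kg m⁻⁴
  235–249 m: Δρ/Δz = 0.08/14 = 5.7 × 10⁻³ kg m⁻⁴
The largest gradient is in the 136–235 m interval — the pycnocline.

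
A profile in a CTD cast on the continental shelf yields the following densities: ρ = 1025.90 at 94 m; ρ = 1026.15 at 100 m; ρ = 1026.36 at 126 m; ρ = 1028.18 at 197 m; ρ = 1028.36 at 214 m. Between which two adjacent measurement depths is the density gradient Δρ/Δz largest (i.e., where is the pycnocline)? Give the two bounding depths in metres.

Compute the density gradient over each adjacent pair:
  94–100 m: Δρ/Δz = 0.25/6 = 0.042 kg m⁻⁴
  100–126 m: Δρ/Δz = 0.21/26 = 8.1 × 10⁻³ kg m⁻⁴
  126–197 m: Δρ/Δz = 1.82/71 = 0.026 kg m⁻⁴
  197–214 m: Δρ/Δz = 0.18/17 = 0.011 kg m⁻⁴
The largest gradient is in the 94–100 m interval — the pycnocline.

94–100 m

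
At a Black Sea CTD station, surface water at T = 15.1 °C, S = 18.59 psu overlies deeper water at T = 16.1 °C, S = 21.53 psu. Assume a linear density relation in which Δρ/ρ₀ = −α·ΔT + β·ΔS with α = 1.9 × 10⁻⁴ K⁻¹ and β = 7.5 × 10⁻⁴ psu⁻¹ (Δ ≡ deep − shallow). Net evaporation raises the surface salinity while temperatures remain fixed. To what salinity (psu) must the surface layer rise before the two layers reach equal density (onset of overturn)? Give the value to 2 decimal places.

Neutral buoyancy requires −α(T_deep − T_surf) + β(S_deep − S_surf′) = 0.
S_surf′ = S_deep − (α/β)·ΔT = 21.53 − (1.9 × 10⁻⁴/7.5 × 10⁻⁴)·(+1.0) = 21.2767 psu.
Increase required: 21.2767 − 18.59 = 2.6867 psu.

21.28 psu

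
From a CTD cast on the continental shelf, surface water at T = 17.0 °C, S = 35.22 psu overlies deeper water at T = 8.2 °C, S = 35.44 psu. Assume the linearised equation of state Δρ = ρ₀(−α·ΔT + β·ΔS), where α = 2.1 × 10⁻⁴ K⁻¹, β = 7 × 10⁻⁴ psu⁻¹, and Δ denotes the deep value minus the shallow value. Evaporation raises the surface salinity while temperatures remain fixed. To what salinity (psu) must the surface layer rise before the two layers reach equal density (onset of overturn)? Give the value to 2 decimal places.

38.08 psu

Neutral buoyancy requires −α(T_deep − T_surf) + β(S_deep − S_surf′) = 0.
S_surf′ = S_deep − (α/β)·ΔT = 35.44 − (2.1 × 10⁻⁴/7 × 10⁻⁴)·(-8.8) = 38.0800 psu.
Increase required: 38.0800 − 35.22 = 2.8600 psu.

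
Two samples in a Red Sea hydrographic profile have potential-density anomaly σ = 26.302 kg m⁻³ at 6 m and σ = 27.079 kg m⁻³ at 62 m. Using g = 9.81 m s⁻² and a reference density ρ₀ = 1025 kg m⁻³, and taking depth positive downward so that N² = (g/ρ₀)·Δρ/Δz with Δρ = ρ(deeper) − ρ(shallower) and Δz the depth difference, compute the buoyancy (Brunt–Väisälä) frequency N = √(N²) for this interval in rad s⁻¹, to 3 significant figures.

Δρ = 1027.079 − 1026.302 = 0.777 kg m⁻³ over Δz = 62 − 6 = 56 m.
N² = (9.81/1025) × (0.777/56) = 1.3279 × 10⁻⁴ s⁻².
N = √(1.3279 × 10⁻⁴) = 0.011523 rad s⁻¹ ≈ 0.0115 rad s⁻¹.

0.0115 rad s⁻¹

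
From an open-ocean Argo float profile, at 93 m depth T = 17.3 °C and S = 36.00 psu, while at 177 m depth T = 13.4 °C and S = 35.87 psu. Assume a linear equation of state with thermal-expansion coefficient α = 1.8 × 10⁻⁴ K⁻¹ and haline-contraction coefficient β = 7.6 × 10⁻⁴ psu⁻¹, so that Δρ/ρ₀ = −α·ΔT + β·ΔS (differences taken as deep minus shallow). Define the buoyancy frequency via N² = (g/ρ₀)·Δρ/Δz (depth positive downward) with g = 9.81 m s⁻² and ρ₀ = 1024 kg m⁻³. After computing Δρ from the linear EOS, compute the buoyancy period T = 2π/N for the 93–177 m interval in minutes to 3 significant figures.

12.5 min

ΔT = -3.9 K, ΔS = -0.13 psu (deep − shallow).
Δρ/ρ₀ = −αΔT + βΔS = 7.02 × 10⁻⁴ − 9.88 × 10⁻⁵ = 6.032 × 10⁻⁴, so Δρ ≈ 0.6177 kg m⁻³.
N² = (g/ρ₀)·Δρ/Δz = g·(Δρ/ρ₀)/Δz = 9.81 × 6.032 × 10⁻⁴ / 84 = 7.0445 × 10⁻⁵ s⁻².
N = √(7.0445 × 10⁻⁵) = 8.3932 × 10⁻³ rad s⁻¹ → T = 2π/N = 748.60 s = 12.477 min ≈ 12.5 min.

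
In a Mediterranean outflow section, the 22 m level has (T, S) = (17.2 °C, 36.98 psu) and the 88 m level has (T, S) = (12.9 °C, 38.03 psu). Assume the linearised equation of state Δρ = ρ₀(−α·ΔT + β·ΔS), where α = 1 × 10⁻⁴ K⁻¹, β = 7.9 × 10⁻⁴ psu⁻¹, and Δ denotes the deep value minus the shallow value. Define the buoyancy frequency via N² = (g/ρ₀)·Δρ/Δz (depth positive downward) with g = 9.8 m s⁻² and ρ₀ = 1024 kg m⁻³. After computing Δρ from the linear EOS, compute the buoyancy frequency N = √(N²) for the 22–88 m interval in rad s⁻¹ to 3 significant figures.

ΔT = -4.3 K, ΔS = +1.05 psu (deep − shallow).
Δρ/ρ₀ = −αΔT + βΔS = 4.30 × 10⁻⁴ + 8.295 × 10⁻⁴ = 1.2595 × 10⁻³, so Δρ ≈ 1.290 kg m⁻³.
N² = (g/ρ₀)·Δρ/Δz = g·(Δρ/ρ₀)/Δz = 9.8 × 1.2595 × 10⁻³ / 66 = 1.8702 × 10⁻⁴ s⁻².
N = √(1.8702 × 10⁻⁴) = 0.013676 rad s⁻¹ ≈ 0.0137 rad s⁻¹.

0.0137 rad s⁻¹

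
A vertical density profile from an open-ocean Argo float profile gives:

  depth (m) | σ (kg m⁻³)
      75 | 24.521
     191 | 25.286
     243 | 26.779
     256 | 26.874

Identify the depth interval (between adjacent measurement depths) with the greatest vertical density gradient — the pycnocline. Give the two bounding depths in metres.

191–243 m

Compute the density gradient over each adjacent pair:
  75–191 m: Δρ/Δz = 0.765/116 = 6.6 × 10⁻³ kg m⁻⁴
  191–243 m: Δρ/Δz = 1.493/52 = 0.029 kg m⁻⁴
  243–256 m: Δρ/Δz = 0.095/13 = 7.3 × 10⁻³ kg m⁻⁴
The largest gradient is in the 191–243 m interval — the pycnocline.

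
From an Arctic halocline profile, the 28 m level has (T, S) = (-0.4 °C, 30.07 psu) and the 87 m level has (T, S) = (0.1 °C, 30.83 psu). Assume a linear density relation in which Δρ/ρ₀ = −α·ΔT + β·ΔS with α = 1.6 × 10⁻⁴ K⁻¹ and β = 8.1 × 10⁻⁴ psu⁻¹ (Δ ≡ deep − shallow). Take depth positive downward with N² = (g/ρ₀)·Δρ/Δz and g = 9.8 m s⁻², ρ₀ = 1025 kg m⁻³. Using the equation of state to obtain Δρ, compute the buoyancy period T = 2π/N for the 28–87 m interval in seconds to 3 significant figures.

666 s

ΔT = +0.5 K, ΔS = +0.76 psu (deep − shallow).
Δρ/ρ₀ = −αΔT + βΔS = -8.00 × 10⁻⁵ + 6.156 × 10⁻⁴ = 5.356 × 10⁻⁴, so Δρ ≈ 0.5490 kg m⁻³.
N² = (g/ρ₀)·Δρ/Δz = g·(Δρ/ρ₀)/Δz = 9.8 × 5.356 × 10⁻⁴ / 59 = 8.8964 × 10⁻⁵ s⁻².
N = √(8.8964 × 10⁻⁵) = 9.4321 × 10⁻³ rad s⁻¹ → T = 2π/N = 666.15 s ≈ 666 s.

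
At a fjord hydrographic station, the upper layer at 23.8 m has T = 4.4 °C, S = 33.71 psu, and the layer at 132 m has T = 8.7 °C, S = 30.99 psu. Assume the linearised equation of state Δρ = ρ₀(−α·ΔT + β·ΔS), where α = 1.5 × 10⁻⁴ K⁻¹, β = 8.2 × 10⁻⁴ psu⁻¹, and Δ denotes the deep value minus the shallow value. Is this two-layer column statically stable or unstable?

ΔT = 8.7 − 4.4 = +4.3 K and ΔS = 30.99 − 33.71 = -2.72 psu (deep − shallow).
−αΔT = -6.45 × 10⁻⁴; βΔS = -2.2304 × 10⁻³; sum Δρ/ρ₀ = -2.8754 × 10⁻³.
Δρ/ρ₀ < 0, so Δρ < 0: deeper water is lighter → statically unstable; the column would overturn.

unstable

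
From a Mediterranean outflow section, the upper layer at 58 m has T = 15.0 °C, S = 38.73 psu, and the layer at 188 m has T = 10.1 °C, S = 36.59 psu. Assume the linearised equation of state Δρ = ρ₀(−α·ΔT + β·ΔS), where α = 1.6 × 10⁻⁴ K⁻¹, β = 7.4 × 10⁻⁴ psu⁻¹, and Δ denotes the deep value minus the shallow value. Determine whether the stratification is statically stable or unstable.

ΔT = 10.1 − 15.0 = -4.9 K and ΔS = 36.59 − 38.73 = -2.14 psu (deep − shallow).
−αΔT = 7.84 × 10⁻⁴; βΔS = -1.5836 × 10⁻³; sum Δρ/ρ₀ = -7.996 × 10⁻⁴.
Δρ/ρ₀ < 0, so Δρ < 0: deeper water is lighter → statically unstable; the column would overturn.

unstable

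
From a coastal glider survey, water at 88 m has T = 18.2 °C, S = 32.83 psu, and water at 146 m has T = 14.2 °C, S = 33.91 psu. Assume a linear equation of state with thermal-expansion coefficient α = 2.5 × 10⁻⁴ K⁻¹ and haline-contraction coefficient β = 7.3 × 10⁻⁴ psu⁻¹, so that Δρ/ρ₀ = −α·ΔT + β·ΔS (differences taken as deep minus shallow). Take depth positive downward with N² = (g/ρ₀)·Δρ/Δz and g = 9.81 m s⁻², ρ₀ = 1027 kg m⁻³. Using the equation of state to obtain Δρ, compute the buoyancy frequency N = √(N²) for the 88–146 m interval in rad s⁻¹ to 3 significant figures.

0.0174 rad s⁻¹

ΔT = -4.0 K, ΔS = +1.08 psu (deep − shallow).
Δρ/ρ₀ = −αΔT + βΔS = 1.00 × 10⁻³ + 7.884 × 10⁻⁴ = 1.7884 × 10⁻³, so Δρ ≈ 1.837 kg m⁻³.
N² = (g/ρ₀)·Δρ/Δz = g·(Δρ/ρ₀)/Δz = 9.81 × 1.7884 × 10⁻³ / 58 = 3.0249 × 10⁻⁴ s⁻².
N = √(3.0249 × 10⁻⁴) = 0.017392 rad s⁻¹ ≈ 0.0174 rad s⁻¹.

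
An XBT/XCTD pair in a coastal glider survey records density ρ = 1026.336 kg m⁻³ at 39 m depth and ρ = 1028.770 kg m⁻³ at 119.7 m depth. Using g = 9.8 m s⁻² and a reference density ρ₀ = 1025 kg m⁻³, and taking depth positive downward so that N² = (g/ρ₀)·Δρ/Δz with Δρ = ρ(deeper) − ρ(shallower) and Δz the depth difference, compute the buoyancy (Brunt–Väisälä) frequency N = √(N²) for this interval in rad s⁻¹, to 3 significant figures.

Δρ = 1028.770 − 1026.336 = 2.434 kg m⁻³ over Δz = 119.7 − 39 = 80.7 m.
N² = (9.8/1025) × (2.434/80.7) = 2.8837 × 10⁻⁴ s⁻².
N = √(2.8837 × 10⁻⁴) = 0.016981 rad s⁻¹ ≈ 0.0170 rad s⁻¹.
N² > 0, so the interval is statically stable.

0.0170 rad s⁻¹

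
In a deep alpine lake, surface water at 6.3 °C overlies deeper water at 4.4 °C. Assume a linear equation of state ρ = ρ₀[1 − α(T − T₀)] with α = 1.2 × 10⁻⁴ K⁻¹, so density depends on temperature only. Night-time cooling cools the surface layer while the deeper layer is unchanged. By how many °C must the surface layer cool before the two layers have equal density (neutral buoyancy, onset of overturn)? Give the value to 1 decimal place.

1.9 °C

With temperature the only control, equal density requires T_surf′ = T_deep.
T_surf′ = 4.4 °C.
Cooling required: 6.3 − 4.4 = 1.9 °C.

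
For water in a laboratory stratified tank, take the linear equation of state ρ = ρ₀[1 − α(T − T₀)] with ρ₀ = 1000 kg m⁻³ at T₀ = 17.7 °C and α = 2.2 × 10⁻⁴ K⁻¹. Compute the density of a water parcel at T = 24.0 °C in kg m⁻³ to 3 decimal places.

998.614 kg m⁻³

T − T₀ = +6.3 K.
Bracket = 1 − α·(+6.3) = 1 + (-1.386 × 10⁻³) = 0.9986140.
ρ = 1000 × 0.9986140 = 998.614 kg m⁻³.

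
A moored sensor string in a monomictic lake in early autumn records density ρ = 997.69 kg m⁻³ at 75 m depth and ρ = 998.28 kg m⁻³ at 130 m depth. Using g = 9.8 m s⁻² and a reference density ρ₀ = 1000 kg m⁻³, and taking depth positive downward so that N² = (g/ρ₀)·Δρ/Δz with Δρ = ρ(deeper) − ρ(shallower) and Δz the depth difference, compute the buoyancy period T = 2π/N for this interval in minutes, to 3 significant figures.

10.2 min

Δρ = 998.28 − 997.69 = 0.59 kg m⁻³ over Δz = 130 − 75 = 55 m.
N² = (9.8/1000) × (0.59/55) = 1.0513 × 10⁻⁴ s⁻².
N = √(1.0513 × 10⁻⁴) = 0.010253 rad s⁻¹, so T = 2π/N = 612.81 s = 10.213 min ≈ 10.2 min.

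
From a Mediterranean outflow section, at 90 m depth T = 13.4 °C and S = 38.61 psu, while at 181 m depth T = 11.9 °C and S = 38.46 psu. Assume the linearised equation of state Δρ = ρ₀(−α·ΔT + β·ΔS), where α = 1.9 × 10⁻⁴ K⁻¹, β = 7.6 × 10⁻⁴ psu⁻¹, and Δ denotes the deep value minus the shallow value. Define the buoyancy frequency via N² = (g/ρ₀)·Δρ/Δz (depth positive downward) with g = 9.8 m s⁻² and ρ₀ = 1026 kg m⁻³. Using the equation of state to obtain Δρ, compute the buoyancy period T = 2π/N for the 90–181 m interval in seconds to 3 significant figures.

1.46 × 10³ s

ΔT = -1.5 K, ΔS = -0.15 psu (deep − shallow).
Δρ/ρ₀ = −αΔT + βΔS = 2.85 × 10⁻⁴ − 1.14 × 10⁻⁴ = 1.71 × 10⁻⁴, so Δρ ≈ 0.1754 kg m⁻³.
N² = (g/ρ₀)·Δρ/Δz = g·(Δρ/ρ₀)/Δz = 9.8 × 1.71 × 10⁻⁴ / 91 = 1.8415 × 10⁻⁵ s⁻².
N = √(1.8415 × 10⁻⁵) = 4.2913 × 10⁻³ rad s⁻¹ → T = 2π/N = 1.4642 × 10³ s ≈ 1.46 × 10³ s.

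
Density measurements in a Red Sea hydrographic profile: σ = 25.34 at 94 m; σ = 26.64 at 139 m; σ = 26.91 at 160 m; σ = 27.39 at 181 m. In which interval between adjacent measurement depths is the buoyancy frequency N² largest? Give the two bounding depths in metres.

94–139 m

Compute the density gradient over each adjacent pair:
  94–139 m: Δρ/Δz = 1.30/45 = 0.029 kg m⁻⁴
  139–160 m: Δρ/Δz = 0.27/21 = 0.013 kg m⁻⁴
  160–181 m: Δρ/Δz = 0.48/21 = 0.023 kg m⁻⁴
The largest gradient is in the 94–139 m interval — the pycnocline.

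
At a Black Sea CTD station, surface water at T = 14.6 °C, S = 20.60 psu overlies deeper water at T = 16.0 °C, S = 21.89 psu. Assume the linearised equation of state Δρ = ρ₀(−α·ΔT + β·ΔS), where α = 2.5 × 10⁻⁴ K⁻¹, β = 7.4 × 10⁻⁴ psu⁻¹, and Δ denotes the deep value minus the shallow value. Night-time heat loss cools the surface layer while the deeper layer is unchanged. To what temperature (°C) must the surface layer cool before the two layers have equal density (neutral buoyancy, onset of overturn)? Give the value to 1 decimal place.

12.2 °C

Neutral buoyancy requires Δρ = 0, i.e. −α(T_deep − T_surf′) + β(S_deep − S_surf) = 0.
T_surf′ = T_deep − (β/α)·ΔS = 16.0 − (7.4 × 10⁻⁴/2.5 × 10⁻⁴)·(+1.29) = 12.182 °C.
Cooling required: 14.6 − (12.182) = 2.418 °C.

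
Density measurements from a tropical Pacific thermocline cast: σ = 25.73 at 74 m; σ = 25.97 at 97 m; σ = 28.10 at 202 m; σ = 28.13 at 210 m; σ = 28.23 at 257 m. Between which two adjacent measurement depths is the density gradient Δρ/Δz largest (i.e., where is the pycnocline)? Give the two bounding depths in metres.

97–202 m

Compute the density gradient over each adjacent pair:
  74–97 m: Δρ/Δz = 0.24/23 = 0.010 kg m⁻⁴
  97–202 m: Δρ/Δz = 2.13/105 = 0.020 kg m⁻⁴
  202–210 m: Δρ/Δz = 0.03/8 = 3.7 × 10⁻³ kg m⁻⁴
  210–257 m: Δρ/Δz = 0.10/47 = 2.1 × 10⁻³ kg m⁻⁴
The largest gradient is in the 97–202 m interval — the pycnocline.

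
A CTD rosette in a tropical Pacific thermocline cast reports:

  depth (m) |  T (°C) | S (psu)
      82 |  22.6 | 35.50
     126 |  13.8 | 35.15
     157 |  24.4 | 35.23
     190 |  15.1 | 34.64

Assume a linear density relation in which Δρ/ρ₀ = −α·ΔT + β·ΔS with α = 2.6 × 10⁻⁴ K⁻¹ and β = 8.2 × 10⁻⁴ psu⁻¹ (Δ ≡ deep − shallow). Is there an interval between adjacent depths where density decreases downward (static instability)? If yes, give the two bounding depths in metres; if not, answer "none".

Evaluate Δρ/ρ₀ = −αΔT + βΔS across each adjacent pair:
  82–126 m: −αΔT+βΔS = −(2.6 × 10⁻⁴)(-8.8)+(8.2 × 10⁻⁴)(-0.35) = 2.0 × 10⁻³ → stable
  126–157 m: −αΔT+βΔS = −(2.6 × 10⁻⁴)(+10.6)+(8.2 × 10⁻⁴)(+0.08) = -2.7 × 10⁻³ → UNSTABLE
  157–190 m: −αΔT+βΔS = −(2.6 × 10⁻⁴)(-9.3)+(8.2 × 10⁻⁴)(-0.59) = 1.9 × 10⁻³ → stable
The 126–157 m interval has Δρ < 0: lighter water underlies denser water.

126–157 m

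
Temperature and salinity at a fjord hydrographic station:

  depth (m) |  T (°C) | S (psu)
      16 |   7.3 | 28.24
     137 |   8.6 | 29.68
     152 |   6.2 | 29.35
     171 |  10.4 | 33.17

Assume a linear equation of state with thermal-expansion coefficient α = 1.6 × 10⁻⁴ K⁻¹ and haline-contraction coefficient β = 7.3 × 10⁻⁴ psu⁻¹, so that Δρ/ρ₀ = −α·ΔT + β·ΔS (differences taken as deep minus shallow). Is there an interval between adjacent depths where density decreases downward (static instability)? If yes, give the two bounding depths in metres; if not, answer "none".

Evaluate Δρ/ρ₀ = −αΔT + βΔS across each adjacent pair:
  16–137 m: −αΔT+βΔS = −(1.6 × 10⁻⁴)(+1.3)+(7.3 × 10⁻⁴)(+1.44) = 8.4 × 10⁻⁴ → stable
  137–152 m: −αΔT+βΔS = −(1.6 × 10⁻⁴)(-2.4)+(7.3 × 10⁻⁴)(-0.33) = 1.4 × 10⁻⁴ → stable
  152–171 m: −αΔT+βΔS = −(1.6 × 10⁻⁴)(+4.2)+(7.3 × 10⁻⁴)(+3.82) = 2.1 × 10⁻³ → stable
Every interval has Δρ > 0: the column is stably stratified throughout.

none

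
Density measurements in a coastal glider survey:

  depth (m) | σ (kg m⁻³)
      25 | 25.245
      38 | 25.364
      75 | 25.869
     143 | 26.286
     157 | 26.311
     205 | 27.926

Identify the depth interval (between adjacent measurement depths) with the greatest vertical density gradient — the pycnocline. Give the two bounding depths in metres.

157–205 m

Compute the density gradient over each adjacent pair:
  25–38 m: Δρ/Δz = 0.119/13 = 9.2 × 10⁻³ kg m⁻⁴
  38–75 m: Δρ/Δz = 0.505/37 = 0.014 kg m⁻⁴
  75–143 m: Δρ/Δz = 0.417/68 = 6.1 × 10⁻³ kg m⁻⁴
  143–157 m: Δρ/Δz = 0.025/14 = 1.8 × 10⁻³ kg m⁻⁴
  157–205 m: Δρ/Δz = 1.615/48 = 0.034 kg m⁻⁴
The largest gradient is in the 157–205 m interval — the pycnocline.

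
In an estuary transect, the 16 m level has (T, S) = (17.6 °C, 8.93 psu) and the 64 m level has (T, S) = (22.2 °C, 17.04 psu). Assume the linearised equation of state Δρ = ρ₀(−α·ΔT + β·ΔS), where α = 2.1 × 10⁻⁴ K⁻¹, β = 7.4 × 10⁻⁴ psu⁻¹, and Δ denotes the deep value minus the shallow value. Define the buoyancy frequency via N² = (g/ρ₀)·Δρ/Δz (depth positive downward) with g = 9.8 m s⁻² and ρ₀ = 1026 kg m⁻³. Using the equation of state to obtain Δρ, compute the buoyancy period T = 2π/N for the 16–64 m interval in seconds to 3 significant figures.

ΔT = +4.6 K, ΔS = +8.11 psu (deep − shallow).
Δρ/ρ₀ = −αΔT + βΔS = -9.66 × 10⁻⁴ + 6.0014 × 10⁻³ = 5.0354 × 10⁻³, so Δρ ≈ 5.166 kg m⁻³.
N² = (g/ρ₀)·Δρ/Δz = g·(Δρ/ρ₀)/Δz = 9.8 × 5.0354 × 10⁻³ / 48 = 1.0281 × 10⁻³ s⁻².
N = √(1.0281 × 10⁻³) = 0.032064 rad s⁻¹ → T = 2π/N = 195.96 s ≈ 196 s.

196 s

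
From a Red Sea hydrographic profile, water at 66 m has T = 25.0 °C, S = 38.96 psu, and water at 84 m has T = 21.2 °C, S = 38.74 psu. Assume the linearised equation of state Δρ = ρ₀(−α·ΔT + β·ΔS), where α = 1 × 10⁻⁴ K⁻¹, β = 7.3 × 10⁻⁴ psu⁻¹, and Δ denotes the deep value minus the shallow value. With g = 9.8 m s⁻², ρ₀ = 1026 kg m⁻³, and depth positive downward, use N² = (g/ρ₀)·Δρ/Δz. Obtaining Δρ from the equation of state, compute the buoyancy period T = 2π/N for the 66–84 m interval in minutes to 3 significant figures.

ΔT = -3.8 K, ΔS = -0.22 psu (deep − shallow).
Δρ/ρ₀ = −αΔT + βΔS = 3.80 × 10⁻⁴ − 1.606 × 10⁻⁴ = 2.194 × 10⁻⁴, so Δρ ≈ 0.2251 kg m⁻³.
N² = (g/ρ₀)·Δρ/Δz = g·(Δρ/ρ₀)/Δz = 9.8 × 2.194 × 10⁻⁴ / 18 = 1.1945 × 10⁻⁴ s⁻².
N = √(1.1945 × 10⁻⁴) = 0.010929 rad s⁻¹ → T = 2π/N = 574.91 s = 9.5818 min ≈ 9.58 min.

9.58 min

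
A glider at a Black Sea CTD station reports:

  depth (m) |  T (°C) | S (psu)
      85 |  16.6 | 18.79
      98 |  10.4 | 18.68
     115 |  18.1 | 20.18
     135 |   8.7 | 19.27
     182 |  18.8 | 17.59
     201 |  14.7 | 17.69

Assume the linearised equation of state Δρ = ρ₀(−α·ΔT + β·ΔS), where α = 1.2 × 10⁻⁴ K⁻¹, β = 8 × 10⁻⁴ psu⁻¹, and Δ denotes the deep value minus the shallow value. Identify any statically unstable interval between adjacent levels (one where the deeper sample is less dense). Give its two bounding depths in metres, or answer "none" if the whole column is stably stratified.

Evaluate Δρ/ρ₀ = −αΔT + βΔS across each adjacent pair:
  85–98 m: −αΔT+βΔS = −(1.2 × 10⁻⁴)(-6.2)+(8 × 10⁻⁴)(-0.11) = 6.6 × 10⁻⁴ → stable
  98–115 m: −αΔT+βΔS = −(1.2 × 10⁻⁴)(+7.7)+(8 × 10⁻⁴)(+1.50) = 2.8 × 10⁻⁴ → stable
  115–135 m: −αΔT+βΔS = −(1.2 × 10⁻⁴)(-9.4)+(8 × 10⁻⁴)(-0.91) = 4.0 × 10⁻⁴ → stable
  135–182 m: −αΔT+βΔS = −(1.2 × 10⁻⁴)(+10.1)+(8 × 10⁻⁴)(-1.68) = -2.6 × 10⁻³ → UNSTABLE
  182–201 m: −αΔT+βΔS = −(1.2 × 10⁻⁴)(-4.1)+(8 × 10⁻⁴)(+0.10) = 5.7 × 10⁻⁴ → stable
The 135–182 m interval has Δρ < 0: lighter water underlies denser water.

135–182 m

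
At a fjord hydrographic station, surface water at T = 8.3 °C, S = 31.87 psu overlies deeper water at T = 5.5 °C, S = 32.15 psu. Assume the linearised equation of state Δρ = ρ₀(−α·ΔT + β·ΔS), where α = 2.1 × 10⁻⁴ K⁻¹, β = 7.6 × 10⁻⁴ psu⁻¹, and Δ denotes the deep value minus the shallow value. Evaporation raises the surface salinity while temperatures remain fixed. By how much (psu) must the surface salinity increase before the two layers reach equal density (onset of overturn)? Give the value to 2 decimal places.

1.05 psu

Neutral buoyancy requires −α(T_deep − T_surf) + β(S_deep − S_surf′) = 0.
S_surf′ = S_deep − (α/β)·ΔT = 32.15 − (2.1 × 10⁻⁴/7.6 × 10⁻⁴)·(-2.8) = 32.9237 psu.
Increase required: 32.9237 − 31.87 = 1.0537 psu.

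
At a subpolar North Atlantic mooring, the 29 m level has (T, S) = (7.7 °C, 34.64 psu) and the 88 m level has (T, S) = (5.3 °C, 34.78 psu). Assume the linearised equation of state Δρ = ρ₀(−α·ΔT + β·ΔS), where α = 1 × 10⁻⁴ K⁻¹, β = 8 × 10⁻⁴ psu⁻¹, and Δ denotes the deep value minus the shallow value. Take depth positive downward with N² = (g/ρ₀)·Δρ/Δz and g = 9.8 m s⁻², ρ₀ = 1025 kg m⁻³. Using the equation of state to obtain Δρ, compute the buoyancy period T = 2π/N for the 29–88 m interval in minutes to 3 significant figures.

13.7 min

ΔT = -2.4 K, ΔS = +0.14 psu (deep − shallow).
Δρ/ρ₀ = −αΔT + βΔS = 2.40 × 10⁻⁴ + 1.12 × 10⁻⁴ = 3.52 × 10⁻⁴, so Δρ ≈ 0.3608 kg m⁻³.
N² = (g/ρ₀)·Δρ/Δz = g·(Δρ/ρ₀)/Δz = 9.8 × 3.52 × 10⁻⁴ / 59 = 5.8468 × 10⁻⁵ s⁻².
N = √(5.8468 × 10⁻⁵) = 7.6464 × 10⁻³ rad s⁻¹ → T = 2π/N = 821.72 s = 13.695 min ≈ 13.7 min.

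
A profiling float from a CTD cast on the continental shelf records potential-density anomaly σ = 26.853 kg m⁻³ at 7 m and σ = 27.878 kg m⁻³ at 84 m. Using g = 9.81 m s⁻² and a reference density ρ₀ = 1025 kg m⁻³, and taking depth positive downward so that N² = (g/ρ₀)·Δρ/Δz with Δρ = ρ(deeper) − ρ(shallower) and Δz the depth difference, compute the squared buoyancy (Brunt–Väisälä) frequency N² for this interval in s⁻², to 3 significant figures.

Δρ = 1027.878 − 1026.853 = 1.025 kg m⁻³ over Δz = 84 − 7 = 77 m.
N² = (9.81/1025) × (1.025/77) = 1.2740 × 10⁻⁴ s⁻² ≈ 1.27 × 10⁻⁴ s⁻².

1.27 × 10⁻⁴ s⁻²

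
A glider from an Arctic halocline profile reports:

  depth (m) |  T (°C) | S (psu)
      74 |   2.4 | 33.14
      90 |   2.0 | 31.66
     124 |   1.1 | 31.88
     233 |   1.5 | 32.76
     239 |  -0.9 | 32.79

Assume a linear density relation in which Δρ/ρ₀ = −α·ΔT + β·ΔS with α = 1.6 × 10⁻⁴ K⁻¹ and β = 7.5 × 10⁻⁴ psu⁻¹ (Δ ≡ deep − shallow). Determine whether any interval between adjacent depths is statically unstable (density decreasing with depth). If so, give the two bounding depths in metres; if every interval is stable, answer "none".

74–90 m

Evaluate Δρ/ρ₀ = −αΔT + βΔS across each adjacent pair:
  74–90 m: −αΔT+βΔS = −(1.6 × 10⁻⁴)(-0.4)+(7.5 × 10⁻⁴)(-1.48) = -1.0 × 10⁻³ → UNSTABLE
  90–124 m: −αΔT+βΔS = −(1.6 × 10⁻⁴)(-0.9)+(7.5 × 10⁻⁴)(+0.22) = 3.1 × 10⁻⁴ → stable
  124–233 m: −αΔT+βΔS = −(1.6 × 10⁻⁴)(+0.4)+(7.5 × 10⁻⁴)(+0.88) = 6.0 × 10⁻⁴ → stable
  233–239 m: −αΔT+βΔS = −(1.6 × 10⁻⁴)(-2.4)+(7.5 × 10⁻⁴)(+0.03) = 4.1 × 10⁻⁴ → stable
The 74–90 m interval has Δρ < 0: lighter water underlies denser water.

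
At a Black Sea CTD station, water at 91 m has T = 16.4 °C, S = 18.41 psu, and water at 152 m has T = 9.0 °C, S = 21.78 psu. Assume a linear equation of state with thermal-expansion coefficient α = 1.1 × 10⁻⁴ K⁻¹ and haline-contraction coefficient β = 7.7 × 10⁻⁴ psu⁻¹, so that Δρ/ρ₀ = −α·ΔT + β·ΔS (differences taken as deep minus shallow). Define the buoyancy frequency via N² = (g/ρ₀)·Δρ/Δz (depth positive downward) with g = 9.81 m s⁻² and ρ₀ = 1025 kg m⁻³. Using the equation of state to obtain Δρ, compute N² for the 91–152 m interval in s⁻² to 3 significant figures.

5.48 × 10⁻⁴ s⁻²

ΔT = -7.4 K, ΔS = +3.37 psu (deep − shallow).
Δρ/ρ₀ = −αΔT + βΔS = 8.14 × 10⁻⁴ + 2.5949 × 10⁻³ = 3.4089 × 10⁻³, so Δρ ≈ 3.494 kg m⁻³.
N² = (g/ρ₀)·Δρ/Δz = g·(Δρ/ρ₀)/Δz = 9.81 × 3.4089 × 10⁻³ / 61 = 5.4822 × 10⁻⁴ s⁻² ≈ 5.48 × 10⁻⁴ s⁻².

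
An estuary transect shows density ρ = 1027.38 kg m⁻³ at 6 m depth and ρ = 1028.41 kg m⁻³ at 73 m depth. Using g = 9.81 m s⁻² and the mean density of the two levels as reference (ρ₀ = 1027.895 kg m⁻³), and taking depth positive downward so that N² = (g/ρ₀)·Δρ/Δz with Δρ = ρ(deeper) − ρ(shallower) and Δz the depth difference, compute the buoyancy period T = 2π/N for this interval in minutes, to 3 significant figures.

8.65 min

Δρ = 1028.41 − 1027.38 = 1.03 kg m⁻³ over Δz = 73 − 6 = 67 m.
N² = (9.81/1027.895) × (1.03/67) = 1.4672 × 10⁻⁴ s⁻².
N = √(1.4672 × 10⁻⁴) = 0.012113 rad s⁻¹, so T = 2π/N = 518.71 s = 8.6452 min ≈ 8.65 min.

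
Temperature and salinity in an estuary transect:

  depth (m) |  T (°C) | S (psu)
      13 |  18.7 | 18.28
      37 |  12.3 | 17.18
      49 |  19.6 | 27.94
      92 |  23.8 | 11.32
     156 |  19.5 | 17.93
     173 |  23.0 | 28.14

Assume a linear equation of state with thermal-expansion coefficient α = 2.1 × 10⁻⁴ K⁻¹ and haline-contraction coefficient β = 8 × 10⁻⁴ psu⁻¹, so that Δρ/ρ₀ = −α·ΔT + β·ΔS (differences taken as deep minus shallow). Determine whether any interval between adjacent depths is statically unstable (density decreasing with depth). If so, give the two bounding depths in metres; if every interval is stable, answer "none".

49–92 m

Evaluate Δρ/ρ₀ = −αΔT + βΔS across each adjacent pair:
  13–37 m: −αΔT+βΔS = −(2.1 × 10⁻⁴)(-6.4)+(8 × 10⁻⁴)(-1.10) = 4.6 × 10⁻⁴ → stable
  37–49 m: −αΔT+βΔS = −(2.1 × 10⁻⁴)(+7.3)+(8 × 10⁻⁴)(+10.76) = 7.1 × 10⁻³ → stable
  49–92 m: −αΔT+βΔS = −(2.1 × 10⁻⁴)(+4.2)+(8 × 10⁻⁴)(-16.62) = -0.014 → UNSTABLE
  92–156 m: −αΔT+βΔS = −(2.1 × 10⁻⁴)(-4.3)+(8 × 10⁻⁴)(+6.61) = 6.2 × 10⁻³ → stable
  156–173 m: −αΔT+βΔS = −(2.1 × 10⁻⁴)(+3.5)+(8 × 10⁻⁴)(+10.21) = 7.4 × 10⁻³ → stable
The 49–92 m interval has Δρ < 0: lighter water underlies denser water.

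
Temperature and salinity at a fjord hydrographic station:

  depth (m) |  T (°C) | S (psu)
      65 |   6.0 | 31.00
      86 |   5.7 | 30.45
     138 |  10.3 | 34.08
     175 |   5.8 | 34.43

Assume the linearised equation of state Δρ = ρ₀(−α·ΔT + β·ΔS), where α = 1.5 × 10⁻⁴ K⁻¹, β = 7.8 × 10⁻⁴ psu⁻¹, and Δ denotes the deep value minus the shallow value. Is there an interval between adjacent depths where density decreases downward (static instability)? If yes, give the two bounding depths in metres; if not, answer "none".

65–86 m

Evaluate Δρ/ρ₀ = −αΔT + βΔS across each adjacent pair:
  65–86 m: −αΔT+βΔS = −(1.5 × 10⁻⁴)(-0.3)+(7.8 × 10⁻⁴)(-0.55) = -3.8 × 10⁻⁴ → UNSTABLE
  86–138 m: −αΔT+βΔS = −(1.5 × 10⁻⁴)(+4.6)+(7.8 × 10⁻⁴)(+3.63) = 2.1 × 10⁻³ → stable
  138–175 m: −αΔT+βΔS = −(1.5 × 10⁻⁴)(-4.5)+(7.8 × 10⁻⁴)(+0.35) = 9.5 × 10⁻⁴ → stable
The 65–86 m interval has Δρ < 0: lighter water underlies denser water.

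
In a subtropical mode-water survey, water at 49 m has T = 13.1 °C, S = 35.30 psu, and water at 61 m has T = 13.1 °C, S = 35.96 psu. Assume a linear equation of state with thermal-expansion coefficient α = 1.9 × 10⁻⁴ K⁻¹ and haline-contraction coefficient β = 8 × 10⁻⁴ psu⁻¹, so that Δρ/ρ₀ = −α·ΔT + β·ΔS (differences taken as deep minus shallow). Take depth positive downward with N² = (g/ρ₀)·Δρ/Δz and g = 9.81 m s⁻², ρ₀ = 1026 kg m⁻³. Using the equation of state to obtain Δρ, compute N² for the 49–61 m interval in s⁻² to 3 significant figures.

4.32 × 10⁻⁴ s⁻²

ΔT = +0.0 K, ΔS = +0.66 psu (deep − shallow).
Δρ/ρ₀ = −αΔT + βΔS = 0 + 5.28 × 10⁻⁴ = 5.28 × 10⁻⁴, so Δρ ≈ 0.5417 kg m⁻³.
N² = (g/ρ₀)·Δρ/Δz = g·(Δρ/ρ₀)/Δz = 9.81 × 5.28 × 10⁻⁴ / 12 = 4.3164 × 10⁻⁴ s⁻² ≈ 4.32 × 10⁻⁴ s⁻².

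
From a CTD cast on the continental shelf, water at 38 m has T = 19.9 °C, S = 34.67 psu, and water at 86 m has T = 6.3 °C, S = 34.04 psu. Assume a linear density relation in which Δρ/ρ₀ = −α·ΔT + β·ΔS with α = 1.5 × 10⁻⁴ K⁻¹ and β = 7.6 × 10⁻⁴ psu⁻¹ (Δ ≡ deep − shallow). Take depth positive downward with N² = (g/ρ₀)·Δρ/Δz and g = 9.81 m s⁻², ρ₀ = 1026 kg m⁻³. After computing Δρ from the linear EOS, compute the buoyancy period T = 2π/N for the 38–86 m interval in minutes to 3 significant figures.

5.86 min

ΔT = -13.6 K, ΔS = -0.63 psu (deep − shallow).
Δρ/ρ₀ = −αΔT + βΔS = 2.04 × 10⁻³ − 4.788 × 10⁻⁴ = 1.5612 × 10⁻³, so Δρ ≈ 1.602 kg m⁻³.
N² = (g/ρ₀)·Δρ/Δz = g·(Δρ/ρ₀)/Δz = 9.81 × 1.5612 × 10⁻³ / 48 = 3.1907 × 10⁻⁴ s⁻².
N = √(3.1907 × 10⁻⁴) = 0.017863 rad s⁻¹ → T = 2π/N = 351.74 s = 5.8623 min ≈ 5.86 min.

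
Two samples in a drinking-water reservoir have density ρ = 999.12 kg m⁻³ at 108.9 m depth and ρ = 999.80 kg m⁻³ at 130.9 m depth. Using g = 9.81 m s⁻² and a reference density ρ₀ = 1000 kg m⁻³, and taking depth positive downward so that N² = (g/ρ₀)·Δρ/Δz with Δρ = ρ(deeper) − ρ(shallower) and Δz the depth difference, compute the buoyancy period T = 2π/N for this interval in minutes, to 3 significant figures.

6.01 min

Δρ = 999.80 − 999.12 = 0.68 kg m⁻³ over Δz = 130.9 − 108.9 = 22 m.
N² = (9.81/1000) × (0.68/22) = 3.0322 × 10⁻⁴ s⁻².
N = √(3.0322 × 10⁻⁴) = 0.017413 rad s⁻¹, so T = 2π/N = 360.83 s = 6.0138 min ≈ 6.01 min.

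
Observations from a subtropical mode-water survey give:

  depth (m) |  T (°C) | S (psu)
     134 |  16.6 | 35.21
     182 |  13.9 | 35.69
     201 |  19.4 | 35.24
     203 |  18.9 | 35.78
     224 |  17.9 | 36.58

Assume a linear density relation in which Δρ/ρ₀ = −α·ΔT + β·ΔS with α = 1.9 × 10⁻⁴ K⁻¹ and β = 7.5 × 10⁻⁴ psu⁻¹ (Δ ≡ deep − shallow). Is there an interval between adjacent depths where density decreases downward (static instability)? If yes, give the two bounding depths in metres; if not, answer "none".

Evaluate Δρ/ρ₀ = −αΔT + βΔS across each adjacent pair:
  134–182 m: −αΔT+βΔS = −(1.9 × 10⁻⁴)(-2.7)+(7.5 × 10⁻⁴)(+0.48) = 8.7 × 10⁻⁴ → stable
  182–201 m: −αΔT+βΔS = −(1.9 × 10⁻⁴)(+5.5)+(7.5 × 10⁻⁴)(-0.45) = -1.4 × 10⁻³ → UNSTABLE
  201–203 m: −αΔT+βΔS = −(1.9 × 10⁻⁴)(-0.5)+(7.5 × 10⁻⁴)(+0.54) = 5.0 × 10⁻⁴ → stable
  203–224 m: −αΔT+βΔS = −(1.9 × 10⁻⁴)(-1.0)+(7.5 × 10⁻⁴)(+0.80) = 7.9 × 10⁻⁴ → stable
The 182–201 m interval has Δρ < 0: lighter water underlies denser water.

182–201 m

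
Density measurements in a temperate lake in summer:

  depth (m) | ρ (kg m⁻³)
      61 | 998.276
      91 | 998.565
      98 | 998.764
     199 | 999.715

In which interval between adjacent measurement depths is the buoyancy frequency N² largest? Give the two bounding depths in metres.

91–98 m

Compute the density gradient over each adjacent pair:
  61–91 m: Δρ/Δz = 0.289/30 = 9.6 × 10⁻³ kg m⁻⁴
  91–98 m: Δρ/Δz = 0.199/7 = 0.028 kg m⁻⁴
  98–199 m: Δρ/Δz = 0.951/101 = 9.4 × 10⁻³ kg m⁻⁴
The largest gradient is in the 91–98 m interval — the pycnocline.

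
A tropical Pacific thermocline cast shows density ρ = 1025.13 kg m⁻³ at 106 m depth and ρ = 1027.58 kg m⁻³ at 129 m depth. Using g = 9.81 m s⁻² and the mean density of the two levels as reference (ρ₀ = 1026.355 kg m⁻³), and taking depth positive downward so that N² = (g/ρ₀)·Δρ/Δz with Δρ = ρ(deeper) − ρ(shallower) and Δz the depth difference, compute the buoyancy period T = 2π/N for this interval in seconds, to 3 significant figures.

Δρ = 1027.58 − 1025.13 = 2.45 kg m⁻³ over Δz = 129 − 106 = 23 m.
N² = (9.81/1026.355) × (2.45/23) = 1.0181 × 10⁻³ s⁻².
N = √(1.0181 × 10⁻³) = 0.031908 rad s⁻¹, so T = 2π/N = 196.92 s ≈ 197 s.

197 s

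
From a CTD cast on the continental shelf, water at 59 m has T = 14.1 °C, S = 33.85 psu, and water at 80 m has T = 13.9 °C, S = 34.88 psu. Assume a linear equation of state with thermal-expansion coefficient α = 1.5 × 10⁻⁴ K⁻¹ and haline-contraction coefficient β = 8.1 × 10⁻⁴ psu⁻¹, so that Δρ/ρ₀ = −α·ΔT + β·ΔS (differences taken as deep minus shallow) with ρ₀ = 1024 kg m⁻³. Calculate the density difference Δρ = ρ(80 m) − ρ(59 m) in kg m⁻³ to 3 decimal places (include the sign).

ΔT = -0.2 K, ΔS = +1.03 psu (deep − shallow).
Δρ/ρ₀ = −(1.5 × 10⁻⁴)(-0.2) + (8.1 × 10⁻⁴)(+1.03) = 8.643 × 10⁻⁴.
Δρ = 1024 × (8.643 × 10⁻⁴) = +0.885 kg m⁻³.
Positive Δρ: denser below, stable.

+0.885 kg m⁻³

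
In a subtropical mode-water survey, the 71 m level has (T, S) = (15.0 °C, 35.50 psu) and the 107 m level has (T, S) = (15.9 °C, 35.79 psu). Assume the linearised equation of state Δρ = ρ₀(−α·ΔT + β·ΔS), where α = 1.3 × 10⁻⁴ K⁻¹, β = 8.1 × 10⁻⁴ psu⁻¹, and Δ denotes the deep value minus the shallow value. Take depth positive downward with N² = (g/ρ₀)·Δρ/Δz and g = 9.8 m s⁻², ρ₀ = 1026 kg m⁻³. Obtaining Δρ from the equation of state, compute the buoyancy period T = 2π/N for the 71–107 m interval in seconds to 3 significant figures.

ΔT = +0.9 K, ΔS = +0.29 psu (deep − shallow).
Δρ/ρ₀ = −αΔT + βΔS = -1.17 × 10⁻⁴ + 2.349 × 10⁻⁴ = 1.179 × 10⁻⁴, so Δρ ≈ 0.1210 kg m⁻³.
N² = (g/ρ₀)·Δρ/Δz = g·(Δρ/ρ₀)/Δz = 9.8 × 1.179 × 10⁻⁴ / 36 = 3.2095 × 10⁻⁵ s⁻².
N = √(3.2095 × 10⁻⁵) = 5.6652 × 10⁻³ rad s⁻¹ → T = 2π/N = 1.1091 × 10³ s ≈ 1.11 × 10³ s.

1.11 × 10³ s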